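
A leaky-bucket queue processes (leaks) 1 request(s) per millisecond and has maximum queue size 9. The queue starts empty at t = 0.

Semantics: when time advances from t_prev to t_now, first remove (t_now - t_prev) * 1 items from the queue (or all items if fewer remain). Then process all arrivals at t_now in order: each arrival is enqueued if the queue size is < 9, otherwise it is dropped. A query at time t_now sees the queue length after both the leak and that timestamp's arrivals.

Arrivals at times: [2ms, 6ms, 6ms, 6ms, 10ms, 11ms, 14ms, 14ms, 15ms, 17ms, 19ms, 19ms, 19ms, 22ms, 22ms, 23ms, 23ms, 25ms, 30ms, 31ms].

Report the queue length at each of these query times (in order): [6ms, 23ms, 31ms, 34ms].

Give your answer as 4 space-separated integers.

Queue lengths at query times:
  query t=6ms: backlog = 3
  query t=23ms: backlog = 3
  query t=31ms: backlog = 1
  query t=34ms: backlog = 0

Answer: 3 3 1 0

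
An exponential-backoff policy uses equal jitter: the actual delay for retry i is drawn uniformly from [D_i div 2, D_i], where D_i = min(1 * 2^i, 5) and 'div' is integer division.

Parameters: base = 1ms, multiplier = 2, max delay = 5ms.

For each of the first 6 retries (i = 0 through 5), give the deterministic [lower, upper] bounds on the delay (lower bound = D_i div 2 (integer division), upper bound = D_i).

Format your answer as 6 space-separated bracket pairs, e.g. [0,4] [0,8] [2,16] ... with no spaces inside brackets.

Computing bounds per retry:
  i=0: D_i=min(1*2^0,5)=1, bounds=[0,1]
  i=1: D_i=min(1*2^1,5)=2, bounds=[1,2]
  i=2: D_i=min(1*2^2,5)=4, bounds=[2,4]
  i=3: D_i=min(1*2^3,5)=5, bounds=[2,5]
  i=4: D_i=min(1*2^4,5)=5, bounds=[2,5]
  i=5: D_i=min(1*2^5,5)=5, bounds=[2,5]

Answer: [0,1] [1,2] [2,4] [2,5] [2,5] [2,5]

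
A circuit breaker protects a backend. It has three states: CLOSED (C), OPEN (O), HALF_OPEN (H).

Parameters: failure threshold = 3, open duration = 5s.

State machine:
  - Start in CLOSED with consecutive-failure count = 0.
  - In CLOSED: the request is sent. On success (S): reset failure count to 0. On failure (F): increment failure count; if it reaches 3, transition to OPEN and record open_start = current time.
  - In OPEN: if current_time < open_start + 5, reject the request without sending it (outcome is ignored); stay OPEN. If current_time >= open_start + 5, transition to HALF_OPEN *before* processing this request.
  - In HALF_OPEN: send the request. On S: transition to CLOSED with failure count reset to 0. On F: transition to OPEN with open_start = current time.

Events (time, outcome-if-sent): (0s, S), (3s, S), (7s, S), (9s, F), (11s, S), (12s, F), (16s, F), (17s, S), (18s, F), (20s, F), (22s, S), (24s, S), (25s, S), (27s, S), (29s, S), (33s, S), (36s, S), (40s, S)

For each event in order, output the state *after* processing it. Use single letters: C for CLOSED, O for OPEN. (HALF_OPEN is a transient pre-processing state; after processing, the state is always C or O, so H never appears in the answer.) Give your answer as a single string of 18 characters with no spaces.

Answer: CCCCCCCCCCCCCCCCCC

Derivation:
State after each event:
  event#1 t=0s outcome=S: state=CLOSED
  event#2 t=3s outcome=S: state=CLOSED
  event#3 t=7s outcome=S: state=CLOSED
  event#4 t=9s outcome=F: state=CLOSED
  event#5 t=11s outcome=S: state=CLOSED
  event#6 t=12s outcome=F: state=CLOSED
  event#7 t=16s outcome=F: state=CLOSED
  event#8 t=17s outcome=S: state=CLOSED
  event#9 t=18s outcome=F: state=CLOSED
  event#10 t=20s outcome=F: state=CLOSED
  event#11 t=22s outcome=S: state=CLOSED
  event#12 t=24s outcome=S: state=CLOSED
  event#13 t=25s outcome=S: state=CLOSED
  event#14 t=27s outcome=S: state=CLOSED
  event#15 t=29s outcome=S: state=CLOSED
  event#16 t=33s outcome=S: state=CLOSED
  event#17 t=36s outcome=S: state=CLOSED
  event#18 t=40s outcome=S: state=CLOSED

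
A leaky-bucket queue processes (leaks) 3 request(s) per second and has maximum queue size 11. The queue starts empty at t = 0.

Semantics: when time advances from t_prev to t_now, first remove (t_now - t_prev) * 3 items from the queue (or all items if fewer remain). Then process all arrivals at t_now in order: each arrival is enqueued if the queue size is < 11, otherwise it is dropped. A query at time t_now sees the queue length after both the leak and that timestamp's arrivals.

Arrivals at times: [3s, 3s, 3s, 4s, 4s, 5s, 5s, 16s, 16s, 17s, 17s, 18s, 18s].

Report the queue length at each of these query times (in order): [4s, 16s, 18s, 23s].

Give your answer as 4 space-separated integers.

Answer: 2 2 2 0

Derivation:
Queue lengths at query times:
  query t=4s: backlog = 2
  query t=16s: backlog = 2
  query t=18s: backlog = 2
  query t=23s: backlog = 0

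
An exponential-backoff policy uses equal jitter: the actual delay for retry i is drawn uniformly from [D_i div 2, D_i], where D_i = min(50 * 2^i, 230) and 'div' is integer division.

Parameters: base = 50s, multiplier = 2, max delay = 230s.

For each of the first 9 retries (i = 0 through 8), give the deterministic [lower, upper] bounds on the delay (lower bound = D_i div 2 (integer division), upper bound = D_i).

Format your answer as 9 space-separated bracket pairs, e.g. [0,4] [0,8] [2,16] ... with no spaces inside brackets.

Answer: [25,50] [50,100] [100,200] [115,230] [115,230] [115,230] [115,230] [115,230] [115,230]

Derivation:
Computing bounds per retry:
  i=0: D_i=min(50*2^0,230)=50, bounds=[25,50]
  i=1: D_i=min(50*2^1,230)=100, bounds=[50,100]
  i=2: D_i=min(50*2^2,230)=200, bounds=[100,200]
  i=3: D_i=min(50*2^3,230)=230, bounds=[115,230]
  i=4: D_i=min(50*2^4,230)=230, bounds=[115,230]
  i=5: D_i=min(50*2^5,230)=230, bounds=[115,230]
  i=6: D_i=min(50*2^6,230)=230, bounds=[115,230]
  i=7: D_i=min(50*2^7,230)=230, bounds=[115,230]
  i=8: D_i=min(50*2^8,230)=230, bounds=[115,230]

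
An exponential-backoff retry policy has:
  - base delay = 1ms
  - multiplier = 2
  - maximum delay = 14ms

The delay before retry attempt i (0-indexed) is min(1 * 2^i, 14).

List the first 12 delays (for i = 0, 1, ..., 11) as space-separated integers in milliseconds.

Answer: 1 2 4 8 14 14 14 14 14 14 14 14

Derivation:
Computing each delay:
  i=0: min(1*2^0, 14) = 1
  i=1: min(1*2^1, 14) = 2
  i=2: min(1*2^2, 14) = 4
  i=3: min(1*2^3, 14) = 8
  i=4: min(1*2^4, 14) = 14
  i=5: min(1*2^5, 14) = 14
  i=6: min(1*2^6, 14) = 14
  i=7: min(1*2^7, 14) = 14
  i=8: min(1*2^8, 14) = 14
  i=9: min(1*2^9, 14) = 14
  i=10: min(1*2^10, 14) = 14
  i=11: min(1*2^11, 14) = 14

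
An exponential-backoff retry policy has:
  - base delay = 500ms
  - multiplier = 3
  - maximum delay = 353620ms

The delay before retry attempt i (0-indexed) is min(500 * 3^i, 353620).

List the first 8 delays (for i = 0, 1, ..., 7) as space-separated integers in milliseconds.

Answer: 500 1500 4500 13500 40500 121500 353620 353620

Derivation:
Computing each delay:
  i=0: min(500*3^0, 353620) = 500
  i=1: min(500*3^1, 353620) = 1500
  i=2: min(500*3^2, 353620) = 4500
  i=3: min(500*3^3, 353620) = 13500
  i=4: min(500*3^4, 353620) = 40500
  i=5: min(500*3^5, 353620) = 121500
  i=6: min(500*3^6, 353620) = 353620
  i=7: min(500*3^7, 353620) = 353620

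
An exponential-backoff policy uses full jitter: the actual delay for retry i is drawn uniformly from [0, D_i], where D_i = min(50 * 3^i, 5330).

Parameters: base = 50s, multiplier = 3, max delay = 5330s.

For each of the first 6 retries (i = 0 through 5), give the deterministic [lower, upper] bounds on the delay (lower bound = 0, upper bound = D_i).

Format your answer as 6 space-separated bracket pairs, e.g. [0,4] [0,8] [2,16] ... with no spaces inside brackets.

Answer: [0,50] [0,150] [0,450] [0,1350] [0,4050] [0,5330]

Derivation:
Computing bounds per retry:
  i=0: D_i=min(50*3^0,5330)=50, bounds=[0,50]
  i=1: D_i=min(50*3^1,5330)=150, bounds=[0,150]
  i=2: D_i=min(50*3^2,5330)=450, bounds=[0,450]
  i=3: D_i=min(50*3^3,5330)=1350, bounds=[0,1350]
  i=4: D_i=min(50*3^4,5330)=4050, bounds=[0,4050]
  i=5: D_i=min(50*3^5,5330)=5330, bounds=[0,5330]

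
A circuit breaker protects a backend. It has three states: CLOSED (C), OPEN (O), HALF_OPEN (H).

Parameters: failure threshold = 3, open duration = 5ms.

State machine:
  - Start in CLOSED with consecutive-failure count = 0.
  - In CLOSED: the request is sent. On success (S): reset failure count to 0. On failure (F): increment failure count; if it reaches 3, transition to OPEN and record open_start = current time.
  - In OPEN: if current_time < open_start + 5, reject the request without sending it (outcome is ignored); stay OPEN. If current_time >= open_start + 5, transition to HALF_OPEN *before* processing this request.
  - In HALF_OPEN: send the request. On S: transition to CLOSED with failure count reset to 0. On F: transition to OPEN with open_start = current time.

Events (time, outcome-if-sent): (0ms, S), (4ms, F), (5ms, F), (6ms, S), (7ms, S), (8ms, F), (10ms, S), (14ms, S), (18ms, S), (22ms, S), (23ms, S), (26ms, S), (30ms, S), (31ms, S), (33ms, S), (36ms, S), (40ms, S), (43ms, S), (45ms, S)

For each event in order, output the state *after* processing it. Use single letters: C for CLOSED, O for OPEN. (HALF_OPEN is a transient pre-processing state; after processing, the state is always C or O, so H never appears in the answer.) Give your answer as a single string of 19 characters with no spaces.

State after each event:
  event#1 t=0ms outcome=S: state=CLOSED
  event#2 t=4ms outcome=F: state=CLOSED
  event#3 t=5ms outcome=F: state=CLOSED
  event#4 t=6ms outcome=S: state=CLOSED
  event#5 t=7ms outcome=S: state=CLOSED
  event#6 t=8ms outcome=F: state=CLOSED
  event#7 t=10ms outcome=S: state=CLOSED
  event#8 t=14ms outcome=S: state=CLOSED
  event#9 t=18ms outcome=S: state=CLOSED
  event#10 t=22ms outcome=S: state=CLOSED
  event#11 t=23ms outcome=S: state=CLOSED
  event#12 t=26ms outcome=S: state=CLOSED
  event#13 t=30ms outcome=S: state=CLOSED
  event#14 t=31ms outcome=S: state=CLOSED
  event#15 t=33ms outcome=S: state=CLOSED
  event#16 t=36ms outcome=S: state=CLOSED
  event#17 t=40ms outcome=S: state=CLOSED
  event#18 t=43ms outcome=S: state=CLOSED
  event#19 t=45ms outcome=S: state=CLOSED

Answer: CCCCCCCCCCCCCCCCCCC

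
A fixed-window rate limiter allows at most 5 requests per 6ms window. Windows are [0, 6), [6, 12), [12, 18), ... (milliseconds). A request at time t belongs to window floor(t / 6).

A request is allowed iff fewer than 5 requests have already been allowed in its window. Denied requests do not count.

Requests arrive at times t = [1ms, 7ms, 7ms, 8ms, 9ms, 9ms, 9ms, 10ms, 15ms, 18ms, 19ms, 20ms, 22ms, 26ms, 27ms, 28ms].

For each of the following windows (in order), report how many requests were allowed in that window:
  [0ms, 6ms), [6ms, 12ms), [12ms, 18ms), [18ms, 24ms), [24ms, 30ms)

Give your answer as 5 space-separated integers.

Answer: 1 5 1 4 3

Derivation:
Processing requests:
  req#1 t=1ms (window 0): ALLOW
  req#2 t=7ms (window 1): ALLOW
  req#3 t=7ms (window 1): ALLOW
  req#4 t=8ms (window 1): ALLOW
  req#5 t=9ms (window 1): ALLOW
  req#6 t=9ms (window 1): ALLOW
  req#7 t=9ms (window 1): DENY
  req#8 t=10ms (window 1): DENY
  req#9 t=15ms (window 2): ALLOW
  req#10 t=18ms (window 3): ALLOW
  req#11 t=19ms (window 3): ALLOW
  req#12 t=20ms (window 3): ALLOW
  req#13 t=22ms (window 3): ALLOW
  req#14 t=26ms (window 4): ALLOW
  req#15 t=27ms (window 4): ALLOW
  req#16 t=28ms (window 4): ALLOW

Allowed counts by window: 1 5 1 4 3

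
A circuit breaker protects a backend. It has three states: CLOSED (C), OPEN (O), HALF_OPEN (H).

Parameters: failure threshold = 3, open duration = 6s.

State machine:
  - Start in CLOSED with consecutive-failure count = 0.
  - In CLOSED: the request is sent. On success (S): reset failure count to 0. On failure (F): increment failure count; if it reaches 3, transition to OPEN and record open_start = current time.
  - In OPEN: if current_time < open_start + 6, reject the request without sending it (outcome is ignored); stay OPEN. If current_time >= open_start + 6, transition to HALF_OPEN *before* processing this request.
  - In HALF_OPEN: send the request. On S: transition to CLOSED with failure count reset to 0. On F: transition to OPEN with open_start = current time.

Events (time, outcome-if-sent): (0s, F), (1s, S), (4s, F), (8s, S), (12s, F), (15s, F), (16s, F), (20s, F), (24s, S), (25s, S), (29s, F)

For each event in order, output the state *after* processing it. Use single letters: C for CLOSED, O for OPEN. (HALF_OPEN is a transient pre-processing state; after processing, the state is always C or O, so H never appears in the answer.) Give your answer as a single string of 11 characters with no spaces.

State after each event:
  event#1 t=0s outcome=F: state=CLOSED
  event#2 t=1s outcome=S: state=CLOSED
  event#3 t=4s outcome=F: state=CLOSED
  event#4 t=8s outcome=S: state=CLOSED
  event#5 t=12s outcome=F: state=CLOSED
  event#6 t=15s outcome=F: state=CLOSED
  event#7 t=16s outcome=F: state=OPEN
  event#8 t=20s outcome=F: state=OPEN
  event#9 t=24s outcome=S: state=CLOSED
  event#10 t=25s outcome=S: state=CLOSED
  event#11 t=29s outcome=F: state=CLOSED

Answer: CCCCCCOOCCC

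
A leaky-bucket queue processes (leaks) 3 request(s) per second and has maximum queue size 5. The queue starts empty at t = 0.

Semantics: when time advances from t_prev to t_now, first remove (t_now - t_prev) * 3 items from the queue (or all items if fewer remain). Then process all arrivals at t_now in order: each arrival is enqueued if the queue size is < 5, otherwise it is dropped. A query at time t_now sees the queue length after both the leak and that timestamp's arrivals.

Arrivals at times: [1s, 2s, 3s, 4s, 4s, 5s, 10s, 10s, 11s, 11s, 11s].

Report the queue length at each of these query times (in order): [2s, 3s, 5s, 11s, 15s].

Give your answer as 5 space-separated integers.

Answer: 1 1 1 3 0

Derivation:
Queue lengths at query times:
  query t=2s: backlog = 1
  query t=3s: backlog = 1
  query t=5s: backlog = 1
  query t=11s: backlog = 3
  query t=15s: backlog = 0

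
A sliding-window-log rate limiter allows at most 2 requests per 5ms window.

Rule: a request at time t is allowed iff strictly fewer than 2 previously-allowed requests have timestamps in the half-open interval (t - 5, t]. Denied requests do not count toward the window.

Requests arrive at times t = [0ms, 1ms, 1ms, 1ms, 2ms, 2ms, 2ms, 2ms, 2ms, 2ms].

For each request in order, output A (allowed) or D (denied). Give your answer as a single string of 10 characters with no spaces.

Tracking allowed requests in the window:
  req#1 t=0ms: ALLOW
  req#2 t=1ms: ALLOW
  req#3 t=1ms: DENY
  req#4 t=1ms: DENY
  req#5 t=2ms: DENY
  req#6 t=2ms: DENY
  req#7 t=2ms: DENY
  req#8 t=2ms: DENY
  req#9 t=2ms: DENY
  req#10 t=2ms: DENY

Answer: AADDDDDDDD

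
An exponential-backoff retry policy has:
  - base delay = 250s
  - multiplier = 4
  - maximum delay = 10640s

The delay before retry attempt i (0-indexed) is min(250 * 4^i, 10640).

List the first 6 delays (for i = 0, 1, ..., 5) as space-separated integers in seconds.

Computing each delay:
  i=0: min(250*4^0, 10640) = 250
  i=1: min(250*4^1, 10640) = 1000
  i=2: min(250*4^2, 10640) = 4000
  i=3: min(250*4^3, 10640) = 10640
  i=4: min(250*4^4, 10640) = 10640
  i=5: min(250*4^5, 10640) = 10640

Answer: 250 1000 4000 10640 10640 10640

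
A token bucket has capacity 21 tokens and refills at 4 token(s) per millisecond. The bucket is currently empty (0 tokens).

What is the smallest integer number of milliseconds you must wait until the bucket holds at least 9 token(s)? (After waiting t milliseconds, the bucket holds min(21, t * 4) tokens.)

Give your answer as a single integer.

Answer: 3

Derivation:
Need t * 4 >= 9, so t >= 9/4.
Smallest integer t = ceil(9/4) = 3.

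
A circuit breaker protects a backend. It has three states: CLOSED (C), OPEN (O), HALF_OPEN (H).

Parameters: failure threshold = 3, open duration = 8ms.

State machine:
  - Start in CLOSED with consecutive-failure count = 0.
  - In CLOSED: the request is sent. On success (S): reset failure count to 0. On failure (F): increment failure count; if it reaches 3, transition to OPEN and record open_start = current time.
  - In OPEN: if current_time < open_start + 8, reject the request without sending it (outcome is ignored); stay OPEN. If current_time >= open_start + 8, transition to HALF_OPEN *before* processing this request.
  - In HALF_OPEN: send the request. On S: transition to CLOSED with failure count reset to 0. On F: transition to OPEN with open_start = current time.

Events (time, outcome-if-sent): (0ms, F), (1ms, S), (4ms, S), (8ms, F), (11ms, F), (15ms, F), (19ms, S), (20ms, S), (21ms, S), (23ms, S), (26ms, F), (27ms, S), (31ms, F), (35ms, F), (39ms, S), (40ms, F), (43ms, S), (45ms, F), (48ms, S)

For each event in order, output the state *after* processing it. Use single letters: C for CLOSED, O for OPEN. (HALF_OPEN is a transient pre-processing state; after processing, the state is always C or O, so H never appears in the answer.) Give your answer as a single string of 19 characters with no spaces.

Answer: CCCCCOOOOCCCCCCCCCC

Derivation:
State after each event:
  event#1 t=0ms outcome=F: state=CLOSED
  event#2 t=1ms outcome=S: state=CLOSED
  event#3 t=4ms outcome=S: state=CLOSED
  event#4 t=8ms outcome=F: state=CLOSED
  event#5 t=11ms outcome=F: state=CLOSED
  event#6 t=15ms outcome=F: state=OPEN
  event#7 t=19ms outcome=S: state=OPEN
  event#8 t=20ms outcome=S: state=OPEN
  event#9 t=21ms outcome=S: state=OPEN
  event#10 t=23ms outcome=S: state=CLOSED
  event#11 t=26ms outcome=F: state=CLOSED
  event#12 t=27ms outcome=S: state=CLOSED
  event#13 t=31ms outcome=F: state=CLOSED
  event#14 t=35ms outcome=F: state=CLOSED
  event#15 t=39ms outcome=S: state=CLOSED
  event#16 t=40ms outcome=F: state=CLOSED
  event#17 t=43ms outcome=S: state=CLOSED
  event#18 t=45ms outcome=F: state=CLOSED
  event#19 t=48ms outcome=S: state=CLOSED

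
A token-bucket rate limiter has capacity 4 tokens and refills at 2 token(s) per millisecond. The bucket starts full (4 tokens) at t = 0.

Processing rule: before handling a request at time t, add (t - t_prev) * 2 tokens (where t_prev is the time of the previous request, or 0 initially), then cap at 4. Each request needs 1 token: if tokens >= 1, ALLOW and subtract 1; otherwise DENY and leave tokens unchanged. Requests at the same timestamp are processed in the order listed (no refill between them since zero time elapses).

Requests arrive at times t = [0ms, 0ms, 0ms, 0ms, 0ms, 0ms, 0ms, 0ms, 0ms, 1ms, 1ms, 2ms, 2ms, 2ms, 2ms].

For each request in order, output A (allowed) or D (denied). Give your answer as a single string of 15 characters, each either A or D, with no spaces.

Simulating step by step:
  req#1 t=0ms: ALLOW
  req#2 t=0ms: ALLOW
  req#3 t=0ms: ALLOW
  req#4 t=0ms: ALLOW
  req#5 t=0ms: DENY
  req#6 t=0ms: DENY
  req#7 t=0ms: DENY
  req#8 t=0ms: DENY
  req#9 t=0ms: DENY
  req#10 t=1ms: ALLOW
  req#11 t=1ms: ALLOW
  req#12 t=2ms: ALLOW
  req#13 t=2ms: ALLOW
  req#14 t=2ms: DENY
  req#15 t=2ms: DENY

Answer: AAAADDDDDAAAADD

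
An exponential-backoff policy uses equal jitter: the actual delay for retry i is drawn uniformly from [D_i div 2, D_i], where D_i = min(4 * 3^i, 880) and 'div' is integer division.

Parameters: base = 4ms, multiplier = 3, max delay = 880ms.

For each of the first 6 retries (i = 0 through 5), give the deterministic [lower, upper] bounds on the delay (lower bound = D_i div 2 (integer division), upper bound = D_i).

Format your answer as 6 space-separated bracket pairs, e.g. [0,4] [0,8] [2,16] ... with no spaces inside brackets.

Answer: [2,4] [6,12] [18,36] [54,108] [162,324] [440,880]

Derivation:
Computing bounds per retry:
  i=0: D_i=min(4*3^0,880)=4, bounds=[2,4]
  i=1: D_i=min(4*3^1,880)=12, bounds=[6,12]
  i=2: D_i=min(4*3^2,880)=36, bounds=[18,36]
  i=3: D_i=min(4*3^3,880)=108, bounds=[54,108]
  i=4: D_i=min(4*3^4,880)=324, bounds=[162,324]
  i=5: D_i=min(4*3^5,880)=880, bounds=[440,880]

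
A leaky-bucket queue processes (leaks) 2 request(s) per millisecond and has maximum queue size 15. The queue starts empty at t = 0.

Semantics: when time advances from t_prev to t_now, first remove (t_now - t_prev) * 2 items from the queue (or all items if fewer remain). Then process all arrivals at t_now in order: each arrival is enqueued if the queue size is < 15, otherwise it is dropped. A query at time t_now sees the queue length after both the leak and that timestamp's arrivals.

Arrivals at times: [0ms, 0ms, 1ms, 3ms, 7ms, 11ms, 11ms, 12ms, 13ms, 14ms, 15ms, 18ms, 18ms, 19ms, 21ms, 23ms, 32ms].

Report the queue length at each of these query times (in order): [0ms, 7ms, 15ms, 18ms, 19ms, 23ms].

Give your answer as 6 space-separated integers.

Queue lengths at query times:
  query t=0ms: backlog = 2
  query t=7ms: backlog = 1
  query t=15ms: backlog = 1
  query t=18ms: backlog = 2
  query t=19ms: backlog = 1
  query t=23ms: backlog = 1

Answer: 2 1 1 2 1 1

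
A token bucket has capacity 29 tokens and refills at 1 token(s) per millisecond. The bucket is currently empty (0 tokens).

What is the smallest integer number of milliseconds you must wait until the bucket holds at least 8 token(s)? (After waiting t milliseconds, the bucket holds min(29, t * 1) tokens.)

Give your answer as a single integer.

Need t * 1 >= 8, so t >= 8/1.
Smallest integer t = ceil(8/1) = 8.

Answer: 8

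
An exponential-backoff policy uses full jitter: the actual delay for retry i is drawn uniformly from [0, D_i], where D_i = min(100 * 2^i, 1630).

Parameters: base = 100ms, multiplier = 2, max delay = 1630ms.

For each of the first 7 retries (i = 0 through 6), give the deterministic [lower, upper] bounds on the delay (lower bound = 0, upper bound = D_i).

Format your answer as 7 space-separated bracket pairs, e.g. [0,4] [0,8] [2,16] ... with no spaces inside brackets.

Answer: [0,100] [0,200] [0,400] [0,800] [0,1600] [0,1630] [0,1630]

Derivation:
Computing bounds per retry:
  i=0: D_i=min(100*2^0,1630)=100, bounds=[0,100]
  i=1: D_i=min(100*2^1,1630)=200, bounds=[0,200]
  i=2: D_i=min(100*2^2,1630)=400, bounds=[0,400]
  i=3: D_i=min(100*2^3,1630)=800, bounds=[0,800]
  i=4: D_i=min(100*2^4,1630)=1600, bounds=[0,1600]
  i=5: D_i=min(100*2^5,1630)=1630, bounds=[0,1630]
  i=6: D_i=min(100*2^6,1630)=1630, bounds=[0,1630]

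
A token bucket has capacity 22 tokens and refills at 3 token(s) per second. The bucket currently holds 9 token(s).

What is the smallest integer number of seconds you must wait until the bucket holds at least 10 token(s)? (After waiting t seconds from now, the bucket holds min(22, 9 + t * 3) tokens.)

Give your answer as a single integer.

Answer: 1

Derivation:
Need 9 + t * 3 >= 10, so t >= 1/3.
Smallest integer t = ceil(1/3) = 1.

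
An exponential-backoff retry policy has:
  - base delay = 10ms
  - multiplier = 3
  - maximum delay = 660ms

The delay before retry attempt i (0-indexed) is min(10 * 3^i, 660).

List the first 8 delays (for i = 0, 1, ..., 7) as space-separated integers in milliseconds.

Answer: 10 30 90 270 660 660 660 660

Derivation:
Computing each delay:
  i=0: min(10*3^0, 660) = 10
  i=1: min(10*3^1, 660) = 30
  i=2: min(10*3^2, 660) = 90
  i=3: min(10*3^3, 660) = 270
  i=4: min(10*3^4, 660) = 660
  i=5: min(10*3^5, 660) = 660
  i=6: min(10*3^6, 660) = 660
  i=7: min(10*3^7, 660) = 660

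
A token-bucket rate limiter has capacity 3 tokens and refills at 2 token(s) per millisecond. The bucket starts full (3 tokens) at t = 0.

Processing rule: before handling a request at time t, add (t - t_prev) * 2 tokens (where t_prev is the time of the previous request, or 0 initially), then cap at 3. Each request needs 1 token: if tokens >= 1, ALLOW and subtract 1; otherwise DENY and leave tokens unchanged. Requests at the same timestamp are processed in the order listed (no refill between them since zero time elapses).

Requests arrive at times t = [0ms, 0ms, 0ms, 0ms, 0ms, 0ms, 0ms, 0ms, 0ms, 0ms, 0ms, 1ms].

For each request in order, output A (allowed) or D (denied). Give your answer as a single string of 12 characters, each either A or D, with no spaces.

Simulating step by step:
  req#1 t=0ms: ALLOW
  req#2 t=0ms: ALLOW
  req#3 t=0ms: ALLOW
  req#4 t=0ms: DENY
  req#5 t=0ms: DENY
  req#6 t=0ms: DENY
  req#7 t=0ms: DENY
  req#8 t=0ms: DENY
  req#9 t=0ms: DENY
  req#10 t=0ms: DENY
  req#11 t=0ms: DENY
  req#12 t=1ms: ALLOW

Answer: AAADDDDDDDDA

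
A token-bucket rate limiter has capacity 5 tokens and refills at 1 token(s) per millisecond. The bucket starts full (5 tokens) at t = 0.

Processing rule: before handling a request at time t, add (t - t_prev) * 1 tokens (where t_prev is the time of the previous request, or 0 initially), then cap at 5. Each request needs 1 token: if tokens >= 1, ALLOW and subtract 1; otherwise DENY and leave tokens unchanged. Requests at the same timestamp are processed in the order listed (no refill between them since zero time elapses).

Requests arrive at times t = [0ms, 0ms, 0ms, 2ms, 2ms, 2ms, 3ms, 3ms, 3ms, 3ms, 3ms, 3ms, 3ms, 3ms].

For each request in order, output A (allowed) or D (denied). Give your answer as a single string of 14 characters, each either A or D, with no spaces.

Simulating step by step:
  req#1 t=0ms: ALLOW
  req#2 t=0ms: ALLOW
  req#3 t=0ms: ALLOW
  req#4 t=2ms: ALLOW
  req#5 t=2ms: ALLOW
  req#6 t=2ms: ALLOW
  req#7 t=3ms: ALLOW
  req#8 t=3ms: ALLOW
  req#9 t=3ms: DENY
  req#10 t=3ms: DENY
  req#11 t=3ms: DENY
  req#12 t=3ms: DENY
  req#13 t=3ms: DENY
  req#14 t=3ms: DENY

Answer: AAAAAAAADDDDDD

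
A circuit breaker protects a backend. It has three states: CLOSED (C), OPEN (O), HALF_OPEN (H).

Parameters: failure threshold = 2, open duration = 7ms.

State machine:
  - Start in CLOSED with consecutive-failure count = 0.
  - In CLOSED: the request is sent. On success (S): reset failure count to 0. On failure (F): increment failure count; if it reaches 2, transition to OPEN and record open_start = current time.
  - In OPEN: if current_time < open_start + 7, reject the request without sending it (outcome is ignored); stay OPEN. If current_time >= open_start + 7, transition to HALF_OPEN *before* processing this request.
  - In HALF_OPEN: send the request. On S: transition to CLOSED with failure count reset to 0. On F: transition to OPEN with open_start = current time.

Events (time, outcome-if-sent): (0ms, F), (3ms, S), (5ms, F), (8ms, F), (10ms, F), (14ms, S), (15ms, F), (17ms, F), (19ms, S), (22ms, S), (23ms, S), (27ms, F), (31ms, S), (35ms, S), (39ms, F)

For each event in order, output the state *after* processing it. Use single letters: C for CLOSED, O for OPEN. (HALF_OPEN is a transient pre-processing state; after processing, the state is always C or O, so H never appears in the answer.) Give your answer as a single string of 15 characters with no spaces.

State after each event:
  event#1 t=0ms outcome=F: state=CLOSED
  event#2 t=3ms outcome=S: state=CLOSED
  event#3 t=5ms outcome=F: state=CLOSED
  event#4 t=8ms outcome=F: state=OPEN
  event#5 t=10ms outcome=F: state=OPEN
  event#6 t=14ms outcome=S: state=OPEN
  event#7 t=15ms outcome=F: state=OPEN
  event#8 t=17ms outcome=F: state=OPEN
  event#9 t=19ms outcome=S: state=OPEN
  event#10 t=22ms outcome=S: state=CLOSED
  event#11 t=23ms outcome=S: state=CLOSED
  event#12 t=27ms outcome=F: state=CLOSED
  event#13 t=31ms outcome=S: state=CLOSED
  event#14 t=35ms outcome=S: state=CLOSED
  event#15 t=39ms outcome=F: state=CLOSED

Answer: CCCOOOOOOCCCCCC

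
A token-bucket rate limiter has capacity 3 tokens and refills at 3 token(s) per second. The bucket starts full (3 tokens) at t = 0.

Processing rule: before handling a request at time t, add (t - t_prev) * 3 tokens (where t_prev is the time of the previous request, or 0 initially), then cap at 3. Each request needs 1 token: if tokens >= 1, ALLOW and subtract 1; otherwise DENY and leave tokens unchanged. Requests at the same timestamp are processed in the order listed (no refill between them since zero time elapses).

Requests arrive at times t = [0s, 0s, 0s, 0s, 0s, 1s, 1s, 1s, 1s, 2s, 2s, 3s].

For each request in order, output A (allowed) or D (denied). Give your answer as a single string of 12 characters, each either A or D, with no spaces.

Simulating step by step:
  req#1 t=0s: ALLOW
  req#2 t=0s: ALLOW
  req#3 t=0s: ALLOW
  req#4 t=0s: DENY
  req#5 t=0s: DENY
  req#6 t=1s: ALLOW
  req#7 t=1s: ALLOW
  req#8 t=1s: ALLOW
  req#9 t=1s: DENY
  req#10 t=2s: ALLOW
  req#11 t=2s: ALLOW
  req#12 t=3s: ALLOW

Answer: AAADDAAADAAA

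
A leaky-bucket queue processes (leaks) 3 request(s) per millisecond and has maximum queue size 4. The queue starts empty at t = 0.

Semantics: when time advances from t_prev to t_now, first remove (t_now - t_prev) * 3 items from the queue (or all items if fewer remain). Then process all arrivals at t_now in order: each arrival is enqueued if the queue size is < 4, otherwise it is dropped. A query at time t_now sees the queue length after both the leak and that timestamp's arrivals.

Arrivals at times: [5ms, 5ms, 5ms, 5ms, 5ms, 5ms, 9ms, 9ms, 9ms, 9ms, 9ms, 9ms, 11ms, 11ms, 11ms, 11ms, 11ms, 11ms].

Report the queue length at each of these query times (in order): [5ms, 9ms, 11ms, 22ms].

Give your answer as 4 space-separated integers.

Answer: 4 4 4 0

Derivation:
Queue lengths at query times:
  query t=5ms: backlog = 4
  query t=9ms: backlog = 4
  query t=11ms: backlog = 4
  query t=22ms: backlog = 0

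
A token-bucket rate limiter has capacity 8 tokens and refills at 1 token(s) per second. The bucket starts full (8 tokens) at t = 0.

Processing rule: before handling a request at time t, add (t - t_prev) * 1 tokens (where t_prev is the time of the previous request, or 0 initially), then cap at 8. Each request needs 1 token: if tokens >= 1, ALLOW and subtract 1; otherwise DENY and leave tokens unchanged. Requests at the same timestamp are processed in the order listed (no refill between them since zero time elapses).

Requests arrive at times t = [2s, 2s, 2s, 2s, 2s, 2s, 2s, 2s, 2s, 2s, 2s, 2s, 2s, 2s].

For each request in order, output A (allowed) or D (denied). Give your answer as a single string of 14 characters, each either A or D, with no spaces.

Simulating step by step:
  req#1 t=2s: ALLOW
  req#2 t=2s: ALLOW
  req#3 t=2s: ALLOW
  req#4 t=2s: ALLOW
  req#5 t=2s: ALLOW
  req#6 t=2s: ALLOW
  req#7 t=2s: ALLOW
  req#8 t=2s: ALLOW
  req#9 t=2s: DENY
  req#10 t=2s: DENY
  req#11 t=2s: DENY
  req#12 t=2s: DENY
  req#13 t=2s: DENY
  req#14 t=2s: DENY

Answer: AAAAAAAADDDDDD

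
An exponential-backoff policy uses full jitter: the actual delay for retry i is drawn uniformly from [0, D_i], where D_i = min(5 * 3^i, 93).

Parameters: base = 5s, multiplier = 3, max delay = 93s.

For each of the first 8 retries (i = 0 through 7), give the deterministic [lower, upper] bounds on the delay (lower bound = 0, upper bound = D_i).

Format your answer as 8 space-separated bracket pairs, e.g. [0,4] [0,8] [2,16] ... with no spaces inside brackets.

Answer: [0,5] [0,15] [0,45] [0,93] [0,93] [0,93] [0,93] [0,93]

Derivation:
Computing bounds per retry:
  i=0: D_i=min(5*3^0,93)=5, bounds=[0,5]
  i=1: D_i=min(5*3^1,93)=15, bounds=[0,15]
  i=2: D_i=min(5*3^2,93)=45, bounds=[0,45]
  i=3: D_i=min(5*3^3,93)=93, bounds=[0,93]
  i=4: D_i=min(5*3^4,93)=93, bounds=[0,93]
  i=5: D_i=min(5*3^5,93)=93, bounds=[0,93]
  i=6: D_i=min(5*3^6,93)=93, bounds=[0,93]
  i=7: D_i=min(5*3^7,93)=93, bounds=[0,93]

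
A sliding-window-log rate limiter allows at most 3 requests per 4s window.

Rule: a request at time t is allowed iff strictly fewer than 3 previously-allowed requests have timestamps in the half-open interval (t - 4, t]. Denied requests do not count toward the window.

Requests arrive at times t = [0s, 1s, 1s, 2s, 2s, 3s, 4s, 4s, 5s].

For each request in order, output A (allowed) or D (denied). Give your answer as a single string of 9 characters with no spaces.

Answer: AAADDDADA

Derivation:
Tracking allowed requests in the window:
  req#1 t=0s: ALLOW
  req#2 t=1s: ALLOW
  req#3 t=1s: ALLOW
  req#4 t=2s: DENY
  req#5 t=2s: DENY
  req#6 t=3s: DENY
  req#7 t=4s: ALLOW
  req#8 t=4s: DENY
  req#9 t=5s: ALLOW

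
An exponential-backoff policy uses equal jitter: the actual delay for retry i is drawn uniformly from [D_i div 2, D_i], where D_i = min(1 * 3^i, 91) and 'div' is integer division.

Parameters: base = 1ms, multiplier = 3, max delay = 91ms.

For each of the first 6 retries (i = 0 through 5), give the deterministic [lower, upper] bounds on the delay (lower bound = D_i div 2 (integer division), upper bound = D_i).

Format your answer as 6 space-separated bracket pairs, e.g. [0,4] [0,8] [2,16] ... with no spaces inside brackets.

Answer: [0,1] [1,3] [4,9] [13,27] [40,81] [45,91]

Derivation:
Computing bounds per retry:
  i=0: D_i=min(1*3^0,91)=1, bounds=[0,1]
  i=1: D_i=min(1*3^1,91)=3, bounds=[1,3]
  i=2: D_i=min(1*3^2,91)=9, bounds=[4,9]
  i=3: D_i=min(1*3^3,91)=27, bounds=[13,27]
  i=4: D_i=min(1*3^4,91)=81, bounds=[40,81]
  i=5: D_i=min(1*3^5,91)=91, bounds=[45,91]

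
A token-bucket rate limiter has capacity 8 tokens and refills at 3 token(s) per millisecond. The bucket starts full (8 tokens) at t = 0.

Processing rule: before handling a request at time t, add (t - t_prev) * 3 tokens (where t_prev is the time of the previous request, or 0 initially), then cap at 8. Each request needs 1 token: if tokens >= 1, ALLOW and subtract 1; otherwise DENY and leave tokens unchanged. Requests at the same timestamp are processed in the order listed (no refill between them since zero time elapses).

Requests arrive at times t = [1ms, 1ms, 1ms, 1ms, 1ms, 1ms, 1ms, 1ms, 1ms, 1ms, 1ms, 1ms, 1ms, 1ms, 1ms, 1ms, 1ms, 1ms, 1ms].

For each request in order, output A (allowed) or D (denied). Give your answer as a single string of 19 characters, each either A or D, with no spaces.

Simulating step by step:
  req#1 t=1ms: ALLOW
  req#2 t=1ms: ALLOW
  req#3 t=1ms: ALLOW
  req#4 t=1ms: ALLOW
  req#5 t=1ms: ALLOW
  req#6 t=1ms: ALLOW
  req#7 t=1ms: ALLOW
  req#8 t=1ms: ALLOW
  req#9 t=1ms: DENY
  req#10 t=1ms: DENY
  req#11 t=1ms: DENY
  req#12 t=1ms: DENY
  req#13 t=1ms: DENY
  req#14 t=1ms: DENY
  req#15 t=1ms: DENY
  req#16 t=1ms: DENY
  req#17 t=1ms: DENY
  req#18 t=1ms: DENY
  req#19 t=1ms: DENY

Answer: AAAAAAAADDDDDDDDDDD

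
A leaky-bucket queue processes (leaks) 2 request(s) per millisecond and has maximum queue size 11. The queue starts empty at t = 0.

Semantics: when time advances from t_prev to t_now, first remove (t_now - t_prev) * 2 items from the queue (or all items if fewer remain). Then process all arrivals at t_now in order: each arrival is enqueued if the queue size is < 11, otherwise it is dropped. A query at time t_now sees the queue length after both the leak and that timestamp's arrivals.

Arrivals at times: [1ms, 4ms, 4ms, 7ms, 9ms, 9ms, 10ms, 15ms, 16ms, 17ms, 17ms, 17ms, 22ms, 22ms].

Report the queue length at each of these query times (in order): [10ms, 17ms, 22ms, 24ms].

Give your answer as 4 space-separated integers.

Queue lengths at query times:
  query t=10ms: backlog = 1
  query t=17ms: backlog = 3
  query t=22ms: backlog = 2
  query t=24ms: backlog = 0

Answer: 1 3 2 0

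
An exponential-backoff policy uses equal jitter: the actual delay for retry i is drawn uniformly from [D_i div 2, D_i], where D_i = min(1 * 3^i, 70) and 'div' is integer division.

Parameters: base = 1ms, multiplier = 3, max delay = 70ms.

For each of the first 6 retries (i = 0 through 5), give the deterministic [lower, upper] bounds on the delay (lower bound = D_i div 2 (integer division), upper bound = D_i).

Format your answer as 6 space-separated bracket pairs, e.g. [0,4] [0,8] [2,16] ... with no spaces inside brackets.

Answer: [0,1] [1,3] [4,9] [13,27] [35,70] [35,70]

Derivation:
Computing bounds per retry:
  i=0: D_i=min(1*3^0,70)=1, bounds=[0,1]
  i=1: D_i=min(1*3^1,70)=3, bounds=[1,3]
  i=2: D_i=min(1*3^2,70)=9, bounds=[4,9]
  i=3: D_i=min(1*3^3,70)=27, bounds=[13,27]
  i=4: D_i=min(1*3^4,70)=70, bounds=[35,70]
  i=5: D_i=min(1*3^5,70)=70, bounds=[35,70]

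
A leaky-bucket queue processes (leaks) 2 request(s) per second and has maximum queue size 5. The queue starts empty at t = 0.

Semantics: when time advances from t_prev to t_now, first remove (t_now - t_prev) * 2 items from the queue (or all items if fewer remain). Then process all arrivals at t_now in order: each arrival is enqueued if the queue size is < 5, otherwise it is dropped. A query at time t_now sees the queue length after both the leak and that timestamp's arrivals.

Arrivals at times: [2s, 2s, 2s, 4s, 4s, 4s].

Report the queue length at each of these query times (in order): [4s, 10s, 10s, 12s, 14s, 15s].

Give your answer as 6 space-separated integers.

Queue lengths at query times:
  query t=4s: backlog = 3
  query t=10s: backlog = 0
  query t=10s: backlog = 0
  query t=12s: backlog = 0
  query t=14s: backlog = 0
  query t=15s: backlog = 0

Answer: 3 0 0 0 0 0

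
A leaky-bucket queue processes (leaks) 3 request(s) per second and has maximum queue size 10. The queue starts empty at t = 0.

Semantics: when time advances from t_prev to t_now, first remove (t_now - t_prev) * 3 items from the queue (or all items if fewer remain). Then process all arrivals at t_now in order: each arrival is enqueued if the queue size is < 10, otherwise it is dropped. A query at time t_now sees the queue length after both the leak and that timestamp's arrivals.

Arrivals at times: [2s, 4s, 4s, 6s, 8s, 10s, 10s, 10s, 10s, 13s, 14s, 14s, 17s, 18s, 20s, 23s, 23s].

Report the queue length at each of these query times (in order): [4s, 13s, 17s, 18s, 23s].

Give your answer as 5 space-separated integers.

Answer: 2 1 1 1 2

Derivation:
Queue lengths at query times:
  query t=4s: backlog = 2
  query t=13s: backlog = 1
  query t=17s: backlog = 1
  query t=18s: backlog = 1
  query t=23s: backlog = 2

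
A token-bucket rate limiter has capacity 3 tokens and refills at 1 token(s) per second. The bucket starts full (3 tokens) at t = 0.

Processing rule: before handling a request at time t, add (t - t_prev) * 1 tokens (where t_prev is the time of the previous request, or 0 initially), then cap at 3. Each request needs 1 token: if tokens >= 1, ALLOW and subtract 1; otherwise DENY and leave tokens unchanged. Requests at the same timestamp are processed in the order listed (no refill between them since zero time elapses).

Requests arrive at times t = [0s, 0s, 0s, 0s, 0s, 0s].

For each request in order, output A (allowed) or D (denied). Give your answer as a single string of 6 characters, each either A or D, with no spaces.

Simulating step by step:
  req#1 t=0s: ALLOW
  req#2 t=0s: ALLOW
  req#3 t=0s: ALLOW
  req#4 t=0s: DENY
  req#5 t=0s: DENY
  req#6 t=0s: DENY

Answer: AAADDD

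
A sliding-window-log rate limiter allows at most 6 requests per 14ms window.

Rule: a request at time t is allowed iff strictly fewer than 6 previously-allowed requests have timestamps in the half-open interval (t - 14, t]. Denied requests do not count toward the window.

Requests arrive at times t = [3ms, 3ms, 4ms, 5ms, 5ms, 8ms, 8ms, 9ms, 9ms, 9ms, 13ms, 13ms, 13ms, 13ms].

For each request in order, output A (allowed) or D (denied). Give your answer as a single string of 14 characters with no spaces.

Tracking allowed requests in the window:
  req#1 t=3ms: ALLOW
  req#2 t=3ms: ALLOW
  req#3 t=4ms: ALLOW
  req#4 t=5ms: ALLOW
  req#5 t=5ms: ALLOW
  req#6 t=8ms: ALLOW
  req#7 t=8ms: DENY
  req#8 t=9ms: DENY
  req#9 t=9ms: DENY
  req#10 t=9ms: DENY
  req#11 t=13ms: DENY
  req#12 t=13ms: DENY
  req#13 t=13ms: DENY
  req#14 t=13ms: DENY

Answer: AAAAAADDDDDDDD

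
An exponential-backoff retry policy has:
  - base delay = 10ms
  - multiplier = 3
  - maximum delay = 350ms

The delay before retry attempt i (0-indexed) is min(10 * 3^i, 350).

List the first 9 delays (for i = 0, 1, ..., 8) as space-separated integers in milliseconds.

Answer: 10 30 90 270 350 350 350 350 350

Derivation:
Computing each delay:
  i=0: min(10*3^0, 350) = 10
  i=1: min(10*3^1, 350) = 30
  i=2: min(10*3^2, 350) = 90
  i=3: min(10*3^3, 350) = 270
  i=4: min(10*3^4, 350) = 350
  i=5: min(10*3^5, 350) = 350
  i=6: min(10*3^6, 350) = 350
  i=7: min(10*3^7, 350) = 350
  i=8: min(10*3^8, 350) = 350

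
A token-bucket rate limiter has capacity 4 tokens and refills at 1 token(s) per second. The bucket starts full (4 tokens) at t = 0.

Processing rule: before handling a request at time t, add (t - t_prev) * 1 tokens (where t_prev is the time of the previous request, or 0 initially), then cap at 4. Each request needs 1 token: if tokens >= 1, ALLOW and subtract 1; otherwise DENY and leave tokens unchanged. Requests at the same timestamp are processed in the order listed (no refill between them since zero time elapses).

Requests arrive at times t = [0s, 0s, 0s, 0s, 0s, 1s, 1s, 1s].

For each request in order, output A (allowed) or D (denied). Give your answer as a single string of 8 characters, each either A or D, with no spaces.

Answer: AAAADADD

Derivation:
Simulating step by step:
  req#1 t=0s: ALLOW
  req#2 t=0s: ALLOW
  req#3 t=0s: ALLOW
  req#4 t=0s: ALLOW
  req#5 t=0s: DENY
  req#6 t=1s: ALLOW
  req#7 t=1s: DENY
  req#8 t=1s: DENY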